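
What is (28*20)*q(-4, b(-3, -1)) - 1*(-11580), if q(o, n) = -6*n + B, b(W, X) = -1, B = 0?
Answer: 14940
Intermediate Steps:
q(o, n) = -6*n (q(o, n) = -6*n + 0 = -6*n)
(28*20)*q(-4, b(-3, -1)) - 1*(-11580) = (28*20)*(-6*(-1)) - 1*(-11580) = 560*6 + 11580 = 3360 + 11580 = 14940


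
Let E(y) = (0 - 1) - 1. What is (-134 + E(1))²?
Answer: 18496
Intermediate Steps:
E(y) = -2 (E(y) = -1 - 1 = -2)
(-134 + E(1))² = (-134 - 2)² = (-136)² = 18496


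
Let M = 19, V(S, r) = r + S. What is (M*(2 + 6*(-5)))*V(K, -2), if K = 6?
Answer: -2128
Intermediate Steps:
V(S, r) = S + r
(M*(2 + 6*(-5)))*V(K, -2) = (19*(2 + 6*(-5)))*(6 - 2) = (19*(2 - 30))*4 = (19*(-28))*4 = -532*4 = -2128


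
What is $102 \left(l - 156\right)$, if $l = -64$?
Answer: $-22440$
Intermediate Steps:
$102 \left(l - 156\right) = 102 \left(-64 - 156\right) = 102 \left(-220\right) = -22440$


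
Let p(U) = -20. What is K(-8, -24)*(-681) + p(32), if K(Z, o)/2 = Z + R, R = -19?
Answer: 36754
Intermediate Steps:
K(Z, o) = -38 + 2*Z (K(Z, o) = 2*(Z - 19) = 2*(-19 + Z) = -38 + 2*Z)
K(-8, -24)*(-681) + p(32) = (-38 + 2*(-8))*(-681) - 20 = (-38 - 16)*(-681) - 20 = -54*(-681) - 20 = 36774 - 20 = 36754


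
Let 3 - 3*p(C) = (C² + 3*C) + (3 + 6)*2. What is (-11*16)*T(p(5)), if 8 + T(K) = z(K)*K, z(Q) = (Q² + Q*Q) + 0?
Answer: 58602016/27 ≈ 2.1704e+6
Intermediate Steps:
p(C) = -5 - C - C²/3 (p(C) = 1 - ((C² + 3*C) + (3 + 6)*2)/3 = 1 - ((C² + 3*C) + 9*2)/3 = 1 - ((C² + 3*C) + 18)/3 = 1 - (18 + C² + 3*C)/3 = 1 + (-6 - C - C²/3) = -5 - C - C²/3)
z(Q) = 2*Q² (z(Q) = (Q² + Q²) + 0 = 2*Q² + 0 = 2*Q²)
T(K) = -8 + 2*K³ (T(K) = -8 + (2*K²)*K = -8 + 2*K³)
(-11*16)*T(p(5)) = (-11*16)*(-8 + 2*(-5 - 1*5 - ⅓*5²)³) = -176*(-8 + 2*(-5 - 5 - ⅓*25)³) = -176*(-8 + 2*(-5 - 5 - 25/3)³) = -176*(-8 + 2*(-55/3)³) = -176*(-8 + 2*(-166375/27)) = -176*(-8 - 332750/27) = -176*(-332966/27) = 58602016/27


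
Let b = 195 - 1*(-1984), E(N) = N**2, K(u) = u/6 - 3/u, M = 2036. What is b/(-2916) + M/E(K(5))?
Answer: 5343171629/142884 ≈ 37395.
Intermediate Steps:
K(u) = -3/u + u/6 (K(u) = u*(1/6) - 3/u = u/6 - 3/u = -3/u + u/6)
b = 2179 (b = 195 + 1984 = 2179)
b/(-2916) + M/E(K(5)) = 2179/(-2916) + 2036/((-3/5 + (1/6)*5)**2) = 2179*(-1/2916) + 2036/((-3*1/5 + 5/6)**2) = -2179/2916 + 2036/((-3/5 + 5/6)**2) = -2179/2916 + 2036/((7/30)**2) = -2179/2916 + 2036/(49/900) = -2179/2916 + 2036*(900/49) = -2179/2916 + 1832400/49 = 5343171629/142884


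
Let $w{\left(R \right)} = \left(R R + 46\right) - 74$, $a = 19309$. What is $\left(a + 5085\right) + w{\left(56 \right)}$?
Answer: $27502$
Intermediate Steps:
$w{\left(R \right)} = -28 + R^{2}$ ($w{\left(R \right)} = \left(R^{2} + 46\right) - 74 = \left(46 + R^{2}\right) - 74 = -28 + R^{2}$)
$\left(a + 5085\right) + w{\left(56 \right)} = \left(19309 + 5085\right) - \left(28 - 56^{2}\right) = 24394 + \left(-28 + 3136\right) = 24394 + 3108 = 27502$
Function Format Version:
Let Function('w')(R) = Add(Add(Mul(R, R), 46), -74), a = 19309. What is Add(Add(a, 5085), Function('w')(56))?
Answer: 27502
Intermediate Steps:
Function('w')(R) = Add(-28, Pow(R, 2)) (Function('w')(R) = Add(Add(Pow(R, 2), 46), -74) = Add(Add(46, Pow(R, 2)), -74) = Add(-28, Pow(R, 2)))
Add(Add(a, 5085), Function('w')(56)) = Add(Add(19309, 5085), Add(-28, Pow(56, 2))) = Add(24394, Add(-28, 3136)) = Add(24394, 3108) = 27502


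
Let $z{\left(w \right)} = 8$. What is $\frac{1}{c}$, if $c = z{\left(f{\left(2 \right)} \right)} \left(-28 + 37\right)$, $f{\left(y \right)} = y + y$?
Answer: $\frac{1}{72} \approx 0.013889$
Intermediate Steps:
$f{\left(y \right)} = 2 y$
$c = 72$ ($c = 8 \left(-28 + 37\right) = 8 \cdot 9 = 72$)
$\frac{1}{c} = \frac{1}{72}$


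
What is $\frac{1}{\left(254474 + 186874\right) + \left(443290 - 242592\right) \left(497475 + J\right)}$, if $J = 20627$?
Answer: $\frac{1}{103982476544} \approx 9.617 \cdot 10^{-12}$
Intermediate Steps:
$\frac{1}{\left(254474 + 186874\right) + \left(443290 - 242592\right) \left(497475 + J\right)} = \frac{1}{\left(254474 + 186874\right) + \left(443290 - 242592\right) \left(497475 + 20627\right)} = \frac{1}{441348 + 200698 \cdot 518102} = \frac{1}{441348 + 103982035196} = \frac{1}{103982476544}$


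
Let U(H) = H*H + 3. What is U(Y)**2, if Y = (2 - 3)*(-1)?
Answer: 16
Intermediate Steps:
Y = 1 (Y = -1*(-1) = 1)
U(H) = 3 + H**2 (U(H) = H**2 + 3 = 3 + H**2)
U(Y)**2 = (3 + 1**2)**2 = (3 + 1)**2 = 4**2 = 16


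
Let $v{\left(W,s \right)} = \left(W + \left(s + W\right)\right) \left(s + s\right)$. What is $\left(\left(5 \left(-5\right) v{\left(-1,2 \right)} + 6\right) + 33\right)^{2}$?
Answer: $1521$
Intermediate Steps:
$v{\left(W,s \right)} = 2 s \left(s + 2 W\right)$ ($v{\left(W,s \right)} = \left(W + \left(W + s\right)\right) 2 s = \left(s + 2 W\right) 2 s = 2 s \left(s + 2 W\right)$)
$\left(\left(5 \left(-5\right) v{\left(-1,2 \right)} + 6\right) + 33\right)^{2} = \left(\left(5 \left(-5\right) 2 \cdot 2 \left(2 + 2 \left(-1\right)\right) + 6\right) + 33\right)^{2} = \left(\left(- 25 \cdot 2 \cdot 2 \left(2 - 2\right) + 6\right) + 33\right)^{2} = \left(\left(- 25 \cdot 2 \cdot 2 \cdot 0 + 6\right) + 33\right)^{2} = \left(\left(\left(-25\right) 0 + 6\right) + 33\right)^{2} = \left(\left(0 + 6\right) + 33\right)^{2} = \left(6 + 33\right)^{2} = 39^{2} = 1521$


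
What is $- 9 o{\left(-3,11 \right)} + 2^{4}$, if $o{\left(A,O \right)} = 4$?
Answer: $-20$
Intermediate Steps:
$- 9 o{\left(-3,11 \right)} + 2^{4} = \left(-9\right) 4 + 2^{4} = -36 + 16 = -20$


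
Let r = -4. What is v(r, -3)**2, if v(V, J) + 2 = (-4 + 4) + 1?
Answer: 1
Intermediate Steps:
v(V, J) = -1 (v(V, J) = -2 + ((-4 + 4) + 1) = -2 + (0 + 1) = -2 + 1 = -1)
v(r, -3)**2 = (-1)**2 = 1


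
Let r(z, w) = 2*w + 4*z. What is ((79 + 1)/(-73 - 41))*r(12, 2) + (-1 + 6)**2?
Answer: -655/57 ≈ -11.491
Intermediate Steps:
((79 + 1)/(-73 - 41))*r(12, 2) + (-1 + 6)**2 = ((79 + 1)/(-73 - 41))*(2*2 + 4*12) + (-1 + 6)**2 = (80/(-114))*(4 + 48) + 5**2 = (80*(-1/114))*52 + 25 = -40/57*52 + 25 = -2080/57 + 25 = -655/57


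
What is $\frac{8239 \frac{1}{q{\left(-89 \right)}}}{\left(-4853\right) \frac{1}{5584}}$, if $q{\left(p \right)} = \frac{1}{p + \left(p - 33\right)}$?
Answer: $\frac{46006576}{23} \approx 2.0003 \cdot 10^{6}$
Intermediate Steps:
$q{\left(p \right)} = \frac{1}{-33 + 2 p}$ ($q{\left(p \right)} = \frac{1}{p + \left(p - 33\right)} = \frac{1}{p + \left(-33 + p\right)} = \frac{1}{-33 + 2 p}$)
$\frac{8239 \frac{1}{q{\left(-89 \right)}}}{\left(-4853\right) \frac{1}{5584}} = \frac{8239 \frac{1}{\frac{1}{-33 + 2 \left(-89\right)}}}{\left(-4853\right) \frac{1}{5584}} = \frac{8239 \frac{1}{\frac{1}{-33 - 178}}}{\left(-4853\right) \frac{1}{5584}} = \frac{8239 \frac{1}{\frac{1}{-211}}}{- \frac{4853}{5584}} = \frac{8239}{- \frac{1}{211}} \left(- \frac{5584}{4853}\right) = 8239 \left(-211\right) \left(- \frac{5584}{4853}\right) = \left(-1738429\right) \left(- \frac{5584}{4853}\right) = \frac{46006576}{23}$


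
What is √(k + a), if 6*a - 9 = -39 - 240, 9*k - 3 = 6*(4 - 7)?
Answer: 2*I*√105/3 ≈ 6.8313*I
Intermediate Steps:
k = -5/3 (k = ⅓ + (6*(4 - 7))/9 = ⅓ + (6*(-3))/9 = ⅓ + (⅑)*(-18) = ⅓ - 2 = -5/3 ≈ -1.6667)
a = -45 (a = 3/2 + (-39 - 240)/6 = 3/2 + (⅙)*(-279) = 3/2 - 93/2 = -45)
√(k + a) = √(-5/3 - 45) = √(-140/3) = 2*I*√105/3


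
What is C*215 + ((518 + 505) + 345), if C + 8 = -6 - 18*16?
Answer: -63562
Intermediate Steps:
C = -302 (C = -8 + (-6 - 18*16) = -8 + (-6 - 288) = -8 - 294 = -302)
C*215 + ((518 + 505) + 345) = -302*215 + ((518 + 505) + 345) = -64930 + (1023 + 345) = -64930 + 1368 = -63562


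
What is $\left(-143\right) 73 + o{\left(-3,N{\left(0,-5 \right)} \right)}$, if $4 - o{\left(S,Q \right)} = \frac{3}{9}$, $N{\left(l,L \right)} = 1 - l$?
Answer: $- \frac{31306}{3} \approx -10435.0$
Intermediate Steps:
$o{\left(S,Q \right)} = \frac{11}{3}$ ($o{\left(S,Q \right)} = 4 - \frac{3}{9} = 4 - 3 \cdot \frac{1}{9} = 4 - \frac{1}{3} = \frac{11}{3}$)
$\left(-143\right) 73 + o{\left(-3,N{\left(0,-5 \right)} \right)} = \left(-143\right) 73 + \frac{11}{3} = -10439 + \frac{11}{3} = - \frac{31306}{3}$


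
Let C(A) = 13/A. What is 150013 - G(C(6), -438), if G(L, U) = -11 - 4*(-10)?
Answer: 149984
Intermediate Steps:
G(L, U) = 29 (G(L, U) = -11 + 40 = 29)
150013 - G(C(6), -438) = 150013 - 1*29 = 150013 - 29 = 149984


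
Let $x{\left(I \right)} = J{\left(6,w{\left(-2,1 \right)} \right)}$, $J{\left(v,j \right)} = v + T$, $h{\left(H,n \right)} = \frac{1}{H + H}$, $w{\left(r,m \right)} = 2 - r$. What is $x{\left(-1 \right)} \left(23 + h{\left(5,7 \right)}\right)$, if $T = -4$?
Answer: $\frac{231}{5} \approx 46.2$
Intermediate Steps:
$h{\left(H,n \right)} = \frac{1}{2 H}$
$J{\left(v,j \right)} = -4 + v$ ($J{\left(v,j \right)} = v - 4 = -4 + v$)
$x{\left(I \right)} = 2$ ($x{\left(I \right)} = -4 + 6 = 2$)
$x{\left(-1 \right)} \left(23 + h{\left(5,7 \right)}\right) = 2 \left(23 + \frac{1}{2 \cdot 5}\right) = 2 \left(23 + \frac{1}{2} \cdot \frac{1}{5}\right) = 2 \left(23 + \frac{1}{10}\right) = 2 \cdot \frac{231}{10} = \frac{231}{5}$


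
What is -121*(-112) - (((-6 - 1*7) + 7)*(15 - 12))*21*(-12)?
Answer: 9016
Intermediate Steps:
-121*(-112) - (((-6 - 1*7) + 7)*(15 - 12))*21*(-12) = 13552 - (((-6 - 7) + 7)*3)*21*(-12) = 13552 - ((-13 + 7)*3)*21*(-12) = 13552 - -6*3*21*(-12) = 13552 - (-18*21)*(-12) = 13552 - (-378)*(-12) = 13552 - 1*4536 = 13552 - 4536 = 9016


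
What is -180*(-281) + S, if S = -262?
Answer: 50318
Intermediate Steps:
-180*(-281) + S = -180*(-281) - 262 = 50580 - 262 = 50318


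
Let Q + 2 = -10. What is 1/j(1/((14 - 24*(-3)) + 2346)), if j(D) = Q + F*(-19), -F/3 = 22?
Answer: 1/1242 ≈ 0.00080515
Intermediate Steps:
Q = -12 (Q = -2 - 10 = -12)
F = -66 (F = -3*22 = -66)
j(D) = 1242 (j(D) = -12 - 66*(-19) = -12 + 1254 = 1242)
1/j(1/((14 - 24*(-3)) + 2346)) = 1/1242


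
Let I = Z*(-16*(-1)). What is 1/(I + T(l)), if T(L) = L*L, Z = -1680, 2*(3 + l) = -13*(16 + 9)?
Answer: 4/2041 ≈ 0.0019598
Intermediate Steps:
l = -331/2 (l = -3 + (-13*(16 + 9))/2 = -3 + (-13*25)/2 = -3 + (½)*(-325) = -3 - 325/2 = -331/2 ≈ -165.50)
T(L) = L²
I = -26880 (I = -(-26880)*(-1) = -1680*16 = -26880)
1/(I + T(l)) = 1/(-26880 + (-331/2)²) = 1/(-26880 + 109561/4) = 1/(2041/4) = 4/2041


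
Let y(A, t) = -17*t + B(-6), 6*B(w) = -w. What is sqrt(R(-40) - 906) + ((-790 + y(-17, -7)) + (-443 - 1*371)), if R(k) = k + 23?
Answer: -1484 + I*sqrt(923) ≈ -1484.0 + 30.381*I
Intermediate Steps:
B(w) = -w/6 (B(w) = (-w)/6 = -w/6)
R(k) = 23 + k
y(A, t) = 1 - 17*t (y(A, t) = -17*t - 1/6*(-6) = -17*t + 1 = 1 - 17*t)
sqrt(R(-40) - 906) + ((-790 + y(-17, -7)) + (-443 - 1*371)) = sqrt((23 - 40) - 906) + ((-790 + (1 - 17*(-7))) + (-443 - 1*371)) = sqrt(-17 - 906) + ((-790 + (1 + 119)) + (-443 - 371)) = sqrt(-923) + ((-790 + 120) - 814) = I*sqrt(923) + (-670 - 814) = I*sqrt(923) - 1484 = -1484 + I*sqrt(923)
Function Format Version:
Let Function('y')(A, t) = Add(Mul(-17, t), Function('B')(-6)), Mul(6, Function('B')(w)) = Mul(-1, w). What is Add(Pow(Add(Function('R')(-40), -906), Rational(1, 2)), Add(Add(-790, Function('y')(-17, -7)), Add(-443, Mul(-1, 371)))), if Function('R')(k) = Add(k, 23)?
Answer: Add(-1484, Mul(I, Pow(923, Rational(1, 2)))) ≈ Add(-1484.0, Mul(30.381, I))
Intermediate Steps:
Function('B')(w) = Mul(Rational(-1, 6), w) (Function('B')(w) = Mul(Rational(1, 6), Mul(-1, w)) = Mul(Rational(-1, 6), w))
Function('R')(k) = Add(23, k)
Function('y')(A, t) = Add(1, Mul(-17, t)) (Function('y')(A, t) = Add(Mul(-17, t), Mul(Rational(-1, 6), -6)) = Add(Mul(-17, t), 1) = Add(1, Mul(-17, t)))
Add(Pow(Add(Function('R')(-40), -906), Rational(1, 2)), Add(Add(-790, Function('y')(-17, -7)), Add(-443, Mul(-1, 371)))) = Add(Pow(Add(Add(23, -40), -906), Rational(1, 2)), Add(Add(-790, Add(1, Mul(-17, -7))), Add(-443, Mul(-1, 371)))) = Add(Pow(Add(-17, -906), Rational(1, 2)), Add(Add(-790, Add(1, 119)), Add(-443, -371))) = Add(Pow(-923, Rational(1, 2)), Add(Add(-790, 120), -814)) = Add(Mul(I, Pow(923, Rational(1, 2))), Add(-670, -814)) = Add(Mul(I, Pow(923, Rational(1, 2))), -1484) = Add(-1484, Mul(I, Pow(923, Rational(1, 2))))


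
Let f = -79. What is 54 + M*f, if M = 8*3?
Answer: -1842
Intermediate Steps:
M = 24
54 + M*f = 54 + 24*(-79) = 54 - 1896 = -1842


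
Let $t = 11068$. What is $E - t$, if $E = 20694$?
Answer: $9626$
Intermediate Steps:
$E - t = 20694 - 11068 = 9626$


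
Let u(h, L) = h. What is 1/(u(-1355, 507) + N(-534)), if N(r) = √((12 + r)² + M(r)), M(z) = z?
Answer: -271/312815 - 7*√222/312815 ≈ -0.0011997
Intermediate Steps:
N(r) = √(r + (12 + r)²) (N(r) = √((12 + r)² + r) = √(r + (12 + r)²))
1/(u(-1355, 507) + N(-534)) = 1/(-1355 + √(-534 + (12 - 534)²)) = 1/(-1355 + √(-534 + (-522)²)) = 1/(-1355 + √(-534 + 272484)) = 1/(-1355 + √271950) = 1/(-1355 + 35*√222)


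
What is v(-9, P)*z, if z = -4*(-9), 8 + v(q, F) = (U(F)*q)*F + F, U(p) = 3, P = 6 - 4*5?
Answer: 12816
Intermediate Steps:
P = -14 (P = 6 - 20 = -14)
v(q, F) = -8 + F + 3*F*q (v(q, F) = -8 + ((3*q)*F + F) = -8 + (3*F*q + F) = -8 + (F + 3*F*q) = -8 + F + 3*F*q)
z = 36
v(-9, P)*z = (-8 - 14 + 3*(-14)*(-9))*36 = (-8 - 14 + 378)*36 = 356*36 = 12816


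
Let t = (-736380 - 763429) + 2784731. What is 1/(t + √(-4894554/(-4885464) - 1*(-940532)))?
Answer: 1046240028968/1344336064678266929 - 2*√155891767675452087/1344336064678266929 ≈ 7.7767e-7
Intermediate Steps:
t = 1284922 (t = -1499809 + 2784731 = 1284922)
1/(t + √(-4894554/(-4885464) - 1*(-940532))) = 1/(1284922 + √(-4894554/(-4885464) - 1*(-940532))) = 1/(1284922 + √(-4894554*(-1/4885464) + 940532)) = 1/(1284922 + √(815759/814244 + 940532)) = 1/(1284922 + √(765823353567/814244)) = 1/(1284922 + √155891767675452087/407122)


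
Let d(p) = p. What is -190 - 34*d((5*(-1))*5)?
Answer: 660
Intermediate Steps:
-190 - 34*d((5*(-1))*5) = -190 - 34*5*(-1)*5 = -190 - (-170)*5 = -190 - 34*(-25) = -190 + 850 = 660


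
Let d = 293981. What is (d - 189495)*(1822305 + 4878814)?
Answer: 700173119834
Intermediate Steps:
(d - 189495)*(1822305 + 4878814) = (293981 - 189495)*(1822305 + 4878814) = 104486*6701119 = 700173119834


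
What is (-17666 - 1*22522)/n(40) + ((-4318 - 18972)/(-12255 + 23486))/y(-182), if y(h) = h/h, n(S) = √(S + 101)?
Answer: -23290/11231 - 13396*√141/47 ≈ -3386.5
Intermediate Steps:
n(S) = √(101 + S)
y(h) = 1
(-17666 - 1*22522)/n(40) + ((-4318 - 18972)/(-12255 + 23486))/y(-182) = (-17666 - 1*22522)/(√(101 + 40)) + ((-4318 - 18972)/(-12255 + 23486))/1 = (-17666 - 22522)/(√141) - 23290/11231*1 = -13396*√141/47 - 23290*1/11231*1 = -13396*√141/47 - 23290/11231*1 = -13396*√141/47 - 23290/11231 = -23290/11231 - 13396*√141/47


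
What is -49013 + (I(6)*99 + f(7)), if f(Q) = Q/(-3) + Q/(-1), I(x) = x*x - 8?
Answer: -138751/3 ≈ -46250.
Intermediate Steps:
I(x) = -8 + x² (I(x) = x² - 8 = -8 + x²)
f(Q) = -4*Q/3 (f(Q) = Q*(-⅓) + Q*(-1) = -Q/3 - Q = -4*Q/3)
-49013 + (I(6)*99 + f(7)) = -49013 + ((-8 + 6²)*99 - 4/3*7) = -49013 + ((-8 + 36)*99 - 28/3) = -49013 + (28*99 - 28/3) = -49013 + (2772 - 28/3) = -49013 + 8288/3 = -138751/3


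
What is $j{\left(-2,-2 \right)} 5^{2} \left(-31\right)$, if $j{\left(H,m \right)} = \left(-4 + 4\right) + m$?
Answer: $1550$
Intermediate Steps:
$j{\left(H,m \right)} = m$ ($j{\left(H,m \right)} = 0 + m = m$)
$j{\left(-2,-2 \right)} 5^{2} \left(-31\right) = - 2 \cdot 5^{2} \left(-31\right) = \left(-2\right) 25 \left(-31\right) = \left(-50\right) \left(-31\right) = 1550$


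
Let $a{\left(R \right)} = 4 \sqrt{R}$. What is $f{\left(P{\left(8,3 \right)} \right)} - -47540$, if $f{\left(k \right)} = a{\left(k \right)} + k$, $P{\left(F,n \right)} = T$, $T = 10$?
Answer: $47550 + 4 \sqrt{10} \approx 47563.0$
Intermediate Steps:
$P{\left(F,n \right)} = 10$
$f{\left(k \right)} = k + 4 \sqrt{k}$ ($f{\left(k \right)} = 4 \sqrt{k} + k = k + 4 \sqrt{k}$)
$f{\left(P{\left(8,3 \right)} \right)} - -47540 = \left(10 + 4 \sqrt{10}\right) - -47540 = \left(10 + 4 \sqrt{10}\right) + 47540 = 47550 + 4 \sqrt{10}$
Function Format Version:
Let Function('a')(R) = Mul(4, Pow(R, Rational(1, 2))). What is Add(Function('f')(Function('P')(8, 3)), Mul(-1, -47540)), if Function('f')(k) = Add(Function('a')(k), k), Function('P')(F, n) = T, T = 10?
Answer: Add(47550, Mul(4, Pow(10, Rational(1, 2)))) ≈ 47563.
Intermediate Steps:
Function('P')(F, n) = 10
Function('f')(k) = Add(k, Mul(4, Pow(k, Rational(1, 2)))) (Function('f')(k) = Add(Mul(4, Pow(k, Rational(1, 2))), k) = Add(k, Mul(4, Pow(k, Rational(1, 2)))))
Add(Function('f')(Function('P')(8, 3)), Mul(-1, -47540)) = Add(Add(10, Mul(4, Pow(10, Rational(1, 2)))), Mul(-1, -47540)) = Add(Add(10, Mul(4, Pow(10, Rational(1, 2)))), 47540) = Add(47550, Mul(4, Pow(10, Rational(1, 2))))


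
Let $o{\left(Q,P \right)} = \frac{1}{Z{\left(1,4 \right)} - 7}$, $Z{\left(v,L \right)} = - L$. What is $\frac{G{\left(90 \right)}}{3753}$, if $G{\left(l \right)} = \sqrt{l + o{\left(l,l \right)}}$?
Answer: $\frac{\sqrt{10879}}{41283} \approx 0.0025265$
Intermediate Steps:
$o{\left(Q,P \right)} = - \frac{1}{11}$ ($o{\left(Q,P \right)} = \frac{1}{\left(-1\right) 4 - 7} = \frac{1}{-4 - 7} = \frac{1}{-11} = - \frac{1}{11}$)
$G{\left(l \right)} = \sqrt{- \frac{1}{11} + l}$ ($G{\left(l \right)} = \sqrt{l - \frac{1}{11}} = \sqrt{- \frac{1}{11} + l}$)
$\frac{G{\left(90 \right)}}{3753} = \frac{\frac{1}{11} \sqrt{-11 + 121 \cdot 90}}{3753} = \frac{\sqrt{-11 + 10890}}{11} \cdot \frac{1}{3753} = \frac{\sqrt{10879}}{11} \cdot \frac{1}{3753} = \frac{\sqrt{10879}}{41283}$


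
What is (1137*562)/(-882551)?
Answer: -638994/882551 ≈ -0.72403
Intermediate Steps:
(1137*562)/(-882551) = 638994*(-1/882551) = -638994/882551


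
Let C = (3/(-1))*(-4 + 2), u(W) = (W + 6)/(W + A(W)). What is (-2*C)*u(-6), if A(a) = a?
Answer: 0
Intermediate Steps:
u(W) = (6 + W)/(2*W) (u(W) = (W + 6)/(W + W) = (6 + W)/((2*W)) = (6 + W)*(1/(2*W)) = (6 + W)/(2*W))
C = 6 (C = (3*(-1))*(-2) = -3*(-2) = 6)
(-2*C)*u(-6) = (-2*6)*((½)*(6 - 6)/(-6)) = -6*(-1)*0/6 = -12*0 = 0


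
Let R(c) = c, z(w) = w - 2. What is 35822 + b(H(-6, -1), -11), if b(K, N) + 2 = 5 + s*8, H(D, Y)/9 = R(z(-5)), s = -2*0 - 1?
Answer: 35817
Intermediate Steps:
z(w) = -2 + w
s = -1 (s = 0 - 1 = -1)
H(D, Y) = -63 (H(D, Y) = 9*(-2 - 5) = 9*(-7) = -63)
b(K, N) = -5 (b(K, N) = -2 + (5 - 1*8) = -2 + (5 - 8) = -2 - 3 = -5)
35822 + b(H(-6, -1), -11) = 35822 - 5 = 35817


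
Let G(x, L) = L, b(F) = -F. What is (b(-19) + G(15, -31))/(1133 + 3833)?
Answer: -6/2483 ≈ -0.0024164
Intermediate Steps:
(b(-19) + G(15, -31))/(1133 + 3833) = (-1*(-19) - 31)/(1133 + 3833) = (19 - 31)/4966 = -12*1/4966 = -6/2483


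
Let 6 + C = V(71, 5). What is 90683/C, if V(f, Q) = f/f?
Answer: -90683/5 ≈ -18137.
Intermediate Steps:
V(f, Q) = 1
C = -5 (C = -6 + 1 = -5)
90683/C = 90683/(-5) = 90683*(-⅕) = -90683/5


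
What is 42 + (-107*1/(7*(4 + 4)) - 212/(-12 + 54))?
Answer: 841/24 ≈ 35.042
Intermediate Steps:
42 + (-107*1/(7*(4 + 4)) - 212/(-12 + 54)) = 42 + (-107/(8*7) - 212/42) = 42 + (-107/56 - 212*1/42) = 42 + (-107*1/56 - 106/21) = 42 + (-107/56 - 106/21) = 42 - 167/24 = 841/24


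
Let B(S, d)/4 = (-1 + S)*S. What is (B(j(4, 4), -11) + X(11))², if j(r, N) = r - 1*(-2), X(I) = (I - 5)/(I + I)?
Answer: 1750329/121 ≈ 14466.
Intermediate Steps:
X(I) = (-5 + I)/(2*I) (X(I) = (-5 + I)/((2*I)) = (-5 + I)*(1/(2*I)) = (-5 + I)/(2*I))
j(r, N) = 2 + r (j(r, N) = r + 2 = 2 + r)
B(S, d) = 4*S*(-1 + S) (B(S, d) = 4*((-1 + S)*S) = 4*(S*(-1 + S)) = 4*S*(-1 + S))
(B(j(4, 4), -11) + X(11))² = (4*(2 + 4)*(-1 + (2 + 4)) + (½)*(-5 + 11)/11)² = (4*6*(-1 + 6) + (½)*(1/11)*6)² = (4*6*5 + 3/11)² = (120 + 3/11)² = (1323/11)² = 1750329/121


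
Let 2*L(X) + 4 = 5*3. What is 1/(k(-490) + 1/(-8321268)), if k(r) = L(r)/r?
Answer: -509677665/5720933 ≈ -89.090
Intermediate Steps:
L(X) = 11/2 (L(X) = -2 + (5*3)/2 = -2 + (½)*15 = -2 + 15/2 = 11/2)
k(r) = 11/(2*r)
1/(k(-490) + 1/(-8321268)) = 1/((11/2)/(-490) + 1/(-8321268)) = 1/((11/2)*(-1/490) - 1/8321268) = 1/(-11/980 - 1/8321268) = 1/(-5720933/509677665) = -509677665/5720933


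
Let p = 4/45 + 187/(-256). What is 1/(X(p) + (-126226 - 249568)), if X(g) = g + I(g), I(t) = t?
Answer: -5760/2164580831 ≈ -2.6610e-6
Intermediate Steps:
p = -7391/11520 (p = 4*(1/45) + 187*(-1/256) = 4/45 - 187/256 = -7391/11520 ≈ -0.64158)
X(g) = 2*g (X(g) = g + g = 2*g)
1/(X(p) + (-126226 - 249568)) = 1/(2*(-7391/11520) + (-126226 - 249568)) = 1/(-7391/5760 - 375794) = 1/(-2164580831/5760) = -5760/2164580831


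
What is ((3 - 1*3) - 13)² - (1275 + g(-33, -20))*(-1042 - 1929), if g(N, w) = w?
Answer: 3728774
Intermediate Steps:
((3 - 1*3) - 13)² - (1275 + g(-33, -20))*(-1042 - 1929) = ((3 - 1*3) - 13)² - (1275 - 20)*(-1042 - 1929) = ((3 - 3) - 13)² - 1255*(-2971) = (0 - 13)² - 1*(-3728605) = (-13)² + 3728605 = 169 + 3728605 = 3728774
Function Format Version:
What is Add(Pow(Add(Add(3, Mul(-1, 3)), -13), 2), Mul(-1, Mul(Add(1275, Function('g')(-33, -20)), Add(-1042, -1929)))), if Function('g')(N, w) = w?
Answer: 3728774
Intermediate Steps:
Add(Pow(Add(Add(3, Mul(-1, 3)), -13), 2), Mul(-1, Mul(Add(1275, Function('g')(-33, -20)), Add(-1042, -1929)))) = Add(Pow(Add(Add(3, Mul(-1, 3)), -13), 2), Mul(-1, Mul(Add(1275, -20), Add(-1042, -1929)))) = Add(Pow(Add(Add(3, -3), -13), 2), Mul(-1, Mul(1255, -2971))) = Add(Pow(Add(0, -13), 2), Mul(-1, -3728605)) = Add(Pow(-13, 2), 3728605) = Add(169, 3728605) = 3728774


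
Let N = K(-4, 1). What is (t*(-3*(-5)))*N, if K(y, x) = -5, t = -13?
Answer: 975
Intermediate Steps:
N = -5
(t*(-3*(-5)))*N = -(-39)*(-5)*(-5) = -13*15*(-5) = -195*(-5) = 975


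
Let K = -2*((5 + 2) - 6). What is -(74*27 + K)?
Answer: -1996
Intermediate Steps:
K = -2 (K = -2*(7 - 6) = -2*1 = -2)
-(74*27 + K) = -(74*27 - 2) = -(1998 - 2) = -1*1996 = -1996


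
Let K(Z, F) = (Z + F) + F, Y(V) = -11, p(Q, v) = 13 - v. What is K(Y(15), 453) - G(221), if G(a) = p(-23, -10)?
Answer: 872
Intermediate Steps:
G(a) = 23 (G(a) = 13 - 1*(-10) = 13 + 10 = 23)
K(Z, F) = Z + 2*F (K(Z, F) = (F + Z) + F = Z + 2*F)
K(Y(15), 453) - G(221) = (-11 + 2*453) - 1*23 = (-11 + 906) - 23 = 895 - 23 = 872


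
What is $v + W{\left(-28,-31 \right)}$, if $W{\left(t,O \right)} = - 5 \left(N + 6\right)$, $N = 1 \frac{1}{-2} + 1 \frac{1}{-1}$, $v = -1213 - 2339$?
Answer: $- \frac{7149}{2} \approx -3574.5$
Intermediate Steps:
$v = -3552$
$N = - \frac{3}{2}$ ($N = 1 \left(- \frac{1}{2}\right) + 1 \left(-1\right) = - \frac{1}{2} - 1 = - \frac{3}{2} \approx -1.5$)
$W{\left(t,O \right)} = - \frac{45}{2}$ ($W{\left(t,O \right)} = - 5 \left(- \frac{3}{2} + 6\right) = \left(-5\right) \frac{9}{2} = - \frac{45}{2}$)
$v + W{\left(-28,-31 \right)} = -3552 - \frac{45}{2} = - \frac{7149}{2}$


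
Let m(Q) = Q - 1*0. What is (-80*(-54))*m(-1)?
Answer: -4320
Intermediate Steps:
m(Q) = Q (m(Q) = Q + 0 = Q)
(-80*(-54))*m(-1) = -80*(-54)*(-1) = 4320*(-1) = -4320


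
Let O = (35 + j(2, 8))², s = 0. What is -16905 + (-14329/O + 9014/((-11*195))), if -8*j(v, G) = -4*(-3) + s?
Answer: -162940045691/9628905 ≈ -16922.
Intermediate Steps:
j(v, G) = -3/2 (j(v, G) = -(-4*(-3) + 0)/8 = -(12 + 0)/8 = -⅛*12 = -3/2)
O = 4489/4 (O = (35 - 3/2)² = (67/2)² = 4489/4 ≈ 1122.3)
-16905 + (-14329/O + 9014/((-11*195))) = -16905 + (-14329/4489/4 + 9014/((-11*195))) = -16905 + (-14329*4/4489 + 9014/(-2145)) = -16905 + (-57316/4489 + 9014*(-1/2145)) = -16905 + (-57316/4489 - 9014/2145) = -16905 - 163406666/9628905 = -162940045691/9628905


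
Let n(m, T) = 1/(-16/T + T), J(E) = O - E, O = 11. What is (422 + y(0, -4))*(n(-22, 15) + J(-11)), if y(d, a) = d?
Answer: 1946686/209 ≈ 9314.3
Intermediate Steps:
J(E) = 11 - E
n(m, T) = 1/(T - 16/T)
(422 + y(0, -4))*(n(-22, 15) + J(-11)) = (422 + 0)*(15/(-16 + 15²) + (11 - 1*(-11))) = 422*(15/(-16 + 225) + (11 + 11)) = 422*(15/209 + 22) = 422*(4613/209) = 1946686/209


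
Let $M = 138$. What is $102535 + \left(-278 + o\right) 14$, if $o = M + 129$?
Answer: $102381$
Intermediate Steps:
$o = 267$ ($o = 138 + 129 = 267$)
$102535 + \left(-278 + o\right) 14 = 102535 + \left(-278 + 267\right) 14 = 102535 - 154 = 102381$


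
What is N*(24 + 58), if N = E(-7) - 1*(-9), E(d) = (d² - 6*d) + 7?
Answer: 8774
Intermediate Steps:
E(d) = 7 + d² - 6*d
N = 107 (N = (7 + (-7)² - 6*(-7)) - 1*(-9) = (7 + 49 + 42) + 9 = 98 + 9 = 107)
N*(24 + 58) = 107*(24 + 58) = 107*82 = 8774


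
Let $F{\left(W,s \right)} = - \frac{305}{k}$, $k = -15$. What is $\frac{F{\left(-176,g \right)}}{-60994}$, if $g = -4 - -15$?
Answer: $- \frac{61}{182982} \approx -0.00033337$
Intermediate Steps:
$g = 11$ ($g = -4 + 15 = 11$)
$F{\left(W,s \right)} = \frac{61}{3}$ ($F{\left(W,s \right)} = - \frac{305}{-15} = \left(-305\right) \left(- \frac{1}{15}\right) = \frac{61}{3}$)
$\frac{F{\left(-176,g \right)}}{-60994} = \frac{61}{3 \left(-60994\right)} = \frac{61}{3} \left(- \frac{1}{60994}\right) = - \frac{61}{182982}$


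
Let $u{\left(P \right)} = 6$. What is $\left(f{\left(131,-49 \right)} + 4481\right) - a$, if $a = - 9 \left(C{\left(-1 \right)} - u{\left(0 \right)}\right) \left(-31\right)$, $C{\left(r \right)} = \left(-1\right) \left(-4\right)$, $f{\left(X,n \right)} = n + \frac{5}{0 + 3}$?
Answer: $\frac{14975}{3} \approx 4991.7$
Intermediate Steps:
$f{\left(X,n \right)} = \frac{5}{3} + n$ ($f{\left(X,n \right)} = n + \frac{5}{3} = \frac{5}{3} + n$)
$C{\left(r \right)} = 4$
$a = -558$ ($a = - 9 \left(4 - 6\right) \left(-31\right) = \left(-9\right) \left(-2\right) \left(-31\right) = 18 \left(-31\right) = -558$)
$\left(f{\left(131,-49 \right)} + 4481\right) - a = \left(\left(\frac{5}{3} - 49\right) + 4481\right) - -558 = \left(- \frac{142}{3} + 4481\right) + 558 = \frac{13301}{3} + 558 = \frac{14975}{3}$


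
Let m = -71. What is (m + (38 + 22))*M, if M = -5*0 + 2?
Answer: -22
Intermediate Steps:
M = 2 (M = 0 + 2 = 2)
(m + (38 + 22))*M = (-71 + (38 + 22))*2 = (-71 + 60)*2 = -11*2 = -22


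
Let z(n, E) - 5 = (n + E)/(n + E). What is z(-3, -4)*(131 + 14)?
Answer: 870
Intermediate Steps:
z(n, E) = 6 (z(n, E) = 5 + (n + E)/(n + E) = 5 + (E + n)/(E + n) = 5 + 1 = 6)
z(-3, -4)*(131 + 14) = 6*(131 + 14) = 6*145 = 870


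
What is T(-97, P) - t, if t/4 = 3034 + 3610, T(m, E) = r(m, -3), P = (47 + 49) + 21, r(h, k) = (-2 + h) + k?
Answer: -26678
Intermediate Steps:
r(h, k) = -2 + h + k
P = 117 (P = 96 + 21 = 117)
T(m, E) = -5 + m (T(m, E) = -2 + m - 3 = -5 + m)
t = 26576 (t = 4*(3034 + 3610) = 4*6644 = 26576)
T(-97, P) - t = (-5 - 97) - 1*26576 = -102 - 26576 = -26678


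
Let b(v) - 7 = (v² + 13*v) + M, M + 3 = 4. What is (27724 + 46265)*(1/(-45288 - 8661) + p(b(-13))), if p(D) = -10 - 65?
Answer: -99790838688/17983 ≈ -5.5492e+6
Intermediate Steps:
M = 1 (M = -3 + 4 = 1)
b(v) = 8 + v² + 13*v (b(v) = 7 + ((v² + 13*v) + 1) = 7 + (1 + v² + 13*v) = 8 + v² + 13*v)
p(D) = -75
(27724 + 46265)*(1/(-45288 - 8661) + p(b(-13))) = (27724 + 46265)*(1/(-45288 - 8661) - 75) = 73989*(1/(-53949) - 75) = 73989*(-1/53949 - 75) = 73989*(-4046176/53949) = -99790838688/17983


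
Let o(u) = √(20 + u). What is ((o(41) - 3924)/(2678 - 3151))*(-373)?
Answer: -1463652/473 + 373*√61/473 ≈ -3088.2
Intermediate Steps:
((o(41) - 3924)/(2678 - 3151))*(-373) = ((√(20 + 41) - 3924)/(2678 - 3151))*(-373) = ((√61 - 3924)/(-473))*(-373) = ((-3924 + √61)*(-1/473))*(-373) = (3924/473 - √61/473)*(-373) = -1463652/473 + 373*√61/473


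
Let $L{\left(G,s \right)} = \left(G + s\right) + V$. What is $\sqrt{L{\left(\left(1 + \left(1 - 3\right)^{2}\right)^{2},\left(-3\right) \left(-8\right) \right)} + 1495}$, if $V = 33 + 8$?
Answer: $\sqrt{1585} \approx 39.812$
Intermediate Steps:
$V = 41$
$L{\left(G,s \right)} = 41 + G + s$ ($L{\left(G,s \right)} = \left(G + s\right) + 41 = 41 + G + s$)
$\sqrt{L{\left(\left(1 + \left(1 - 3\right)^{2}\right)^{2},\left(-3\right) \left(-8\right) \right)} + 1495} = \sqrt{\left(41 + \left(1 + \left(1 - 3\right)^{2}\right)^{2} - -24\right) + 1495} = \sqrt{\left(41 + \left(1 + \left(-2\right)^{2}\right)^{2} + 24\right) + 1495} = \sqrt{\left(41 + \left(1 + 4\right)^{2} + 24\right) + 1495} = \sqrt{\left(41 + 5^{2} + 24\right) + 1495} = \sqrt{\left(41 + 25 + 24\right) + 1495} = \sqrt{90 + 1495} = \sqrt{1585}$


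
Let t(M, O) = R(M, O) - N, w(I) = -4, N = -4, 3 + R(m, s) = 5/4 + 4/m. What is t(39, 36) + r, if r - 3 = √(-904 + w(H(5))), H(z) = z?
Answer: 835/156 + 2*I*√227 ≈ 5.3526 + 30.133*I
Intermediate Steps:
R(m, s) = -7/4 + 4/m (R(m, s) = -3 + (5/4 + 4/m) = -7/4 + 4/m)
t(M, O) = 9/4 + 4/M (t(M, O) = (-7/4 + 4/M) - 1*(-4) = (-7/4 + 4/M) + 4 = 9/4 + 4/M)
r = 3 + 2*I*√227 (r = 3 + √(-904 - 4) = 3 + √(-908) = 3 + 2*I*√227 ≈ 3.0 + 30.133*I)
t(39, 36) + r = (9/4 + 4/39) + (3 + 2*I*√227) = 367/156 + (3 + 2*I*√227) = 835/156 + 2*I*√227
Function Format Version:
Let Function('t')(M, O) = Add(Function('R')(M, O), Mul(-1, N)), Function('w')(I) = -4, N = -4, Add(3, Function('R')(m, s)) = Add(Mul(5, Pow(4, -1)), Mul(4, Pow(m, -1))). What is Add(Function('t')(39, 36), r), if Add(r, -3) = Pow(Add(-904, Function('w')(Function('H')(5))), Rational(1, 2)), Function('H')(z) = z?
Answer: Add(Rational(835, 156), Mul(2, I, Pow(227, Rational(1, 2)))) ≈ Add(5.3526, Mul(30.133, I))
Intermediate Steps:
Function('R')(m, s) = Add(Rational(-7, 4), Mul(4, Pow(m, -1))) (Function('R')(m, s) = Add(-3, Add(Mul(5, Pow(4, -1)), Mul(4, Pow(m, -1)))) = Add(-3, Add(Mul(5, Rational(1, 4)), Mul(4, Pow(m, -1)))) = Add(-3, Add(Rational(5, 4), Mul(4, Pow(m, -1)))) = Add(Rational(-7, 4), Mul(4, Pow(m, -1))))
Function('t')(M, O) = Add(Rational(9, 4), Mul(4, Pow(M, -1))) (Function('t')(M, O) = Add(Add(Rational(-7, 4), Mul(4, Pow(M, -1))), Mul(-1, -4)) = Add(Add(Rational(-7, 4), Mul(4, Pow(M, -1))), 4) = Add(Rational(9, 4), Mul(4, Pow(M, -1))))
r = Add(3, Mul(2, I, Pow(227, Rational(1, 2)))) (r = Add(3, Pow(Add(-904, -4), Rational(1, 2))) = Add(3, Pow(-908, Rational(1, 2))) = Add(3, Mul(2, I, Pow(227, Rational(1, 2)))) ≈ Add(3.0000, Mul(30.133, I)))
Add(Function('t')(39, 36), r) = Add(Add(Rational(9, 4), Mul(4, Pow(39, -1))), Add(3, Mul(2, I, Pow(227, Rational(1, 2))))) = Add(Add(Rational(9, 4), Mul(4, Rational(1, 39))), Add(3, Mul(2, I, Pow(227, Rational(1, 2))))) = Add(Add(Rational(9, 4), Rational(4, 39)), Add(3, Mul(2, I, Pow(227, Rational(1, 2))))) = Add(Rational(367, 156), Add(3, Mul(2, I, Pow(227, Rational(1, 2))))) = Add(Rational(835, 156), Mul(2, I, Pow(227, Rational(1, 2))))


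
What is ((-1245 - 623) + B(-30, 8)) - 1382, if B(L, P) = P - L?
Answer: -3212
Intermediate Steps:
((-1245 - 623) + B(-30, 8)) - 1382 = ((-1245 - 623) + (8 - 1*(-30))) - 1382 = (-1868 + (8 + 30)) - 1382 = (-1868 + 38) - 1382 = -1830 - 1382 = -3212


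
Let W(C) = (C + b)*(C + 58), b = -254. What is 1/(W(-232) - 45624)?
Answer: 1/38940 ≈ 2.5681e-5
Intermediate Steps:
W(C) = (-254 + C)*(58 + C) (W(C) = (C - 254)*(C + 58) = (-254 + C)*(58 + C))
1/(W(-232) - 45624) = 1/((-14732 + (-232)² - 196*(-232)) - 45624) = 1/((-14732 + 53824 + 45472) - 45624) = 1/(84564 - 45624) = 1/38940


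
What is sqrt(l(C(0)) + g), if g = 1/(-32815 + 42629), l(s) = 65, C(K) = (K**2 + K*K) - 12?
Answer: 3*sqrt(695606506)/9814 ≈ 8.0623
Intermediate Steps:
C(K) = -12 + 2*K**2 (C(K) = (K**2 + K**2) - 12 = 2*K**2 - 12 = -12 + 2*K**2)
g = 1/9814 ≈ 0.00010190
sqrt(l(C(0)) + g) = sqrt(65 + 1/9814) = sqrt(637911/9814) = 3*sqrt(695606506)/9814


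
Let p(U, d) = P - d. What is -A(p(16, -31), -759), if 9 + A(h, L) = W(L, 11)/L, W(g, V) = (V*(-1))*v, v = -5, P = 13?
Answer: 626/69 ≈ 9.0725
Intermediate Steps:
W(g, V) = 5*V (W(g, V) = (V*(-1))*(-5) = -V*(-5) = 5*V)
p(U, d) = 13 - d
A(h, L) = -9 + 55/L (A(h, L) = -9 + (5*11)/L = -9 + 55/L)
-A(p(16, -31), -759) = -(-9 + 55/(-759)) = -(-9 + 55*(-1/759)) = -(-9 - 5/69) = -1*(-626/69) = 626/69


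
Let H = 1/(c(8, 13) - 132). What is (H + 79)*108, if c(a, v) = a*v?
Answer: 59697/7 ≈ 8528.1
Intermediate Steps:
H = -1/28 (H = 1/(8*13 - 132) = 1/(104 - 132) = 1/(-28) = -1/28 ≈ -0.035714)
(H + 79)*108 = (-1/28 + 79)*108 = (2211/28)*108 = 59697/7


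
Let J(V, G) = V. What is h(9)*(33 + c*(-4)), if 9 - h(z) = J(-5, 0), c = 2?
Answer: 350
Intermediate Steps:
h(z) = 14 (h(z) = 9 - 1*(-5) = 9 + 5 = 14)
h(9)*(33 + c*(-4)) = 14*(33 + 2*(-4)) = 14*(33 - 8) = 14*25 = 350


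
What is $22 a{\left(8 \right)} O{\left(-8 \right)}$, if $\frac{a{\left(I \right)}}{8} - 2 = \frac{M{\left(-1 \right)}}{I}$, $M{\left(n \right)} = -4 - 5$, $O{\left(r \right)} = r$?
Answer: $-1232$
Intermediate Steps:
$M{\left(n \right)} = -9$
$a{\left(I \right)} = 16 - \frac{72}{I}$ ($a{\left(I \right)} = 16 + 8 \left(- \frac{9}{I}\right) = 16 - \frac{72}{I}$)
$22 a{\left(8 \right)} O{\left(-8 \right)} = 22 \left(16 - \frac{72}{8}\right) \left(-8\right) = 22 \left(16 - 9\right) \left(-8\right) = 22 \cdot 7 \left(-8\right) = 154 \left(-8\right) = -1232$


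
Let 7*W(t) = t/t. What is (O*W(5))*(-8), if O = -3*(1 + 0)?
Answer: 24/7 ≈ 3.4286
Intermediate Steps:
W(t) = ⅐ (W(t) = (t/t)/7 = (⅐)*1 = ⅐)
O = -3 (O = -3*1 = -3)
(O*W(5))*(-8) = -3*⅐*(-8) = -3/7*(-8) = 24/7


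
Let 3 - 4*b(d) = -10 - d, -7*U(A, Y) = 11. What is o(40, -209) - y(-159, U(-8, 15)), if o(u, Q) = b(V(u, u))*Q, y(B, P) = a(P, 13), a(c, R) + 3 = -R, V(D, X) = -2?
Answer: -2235/4 ≈ -558.75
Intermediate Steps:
U(A, Y) = -11/7 (U(A, Y) = -⅐*11 = -11/7)
a(c, R) = -3 - R
y(B, P) = -16 (y(B, P) = -3 - 1*13 = -3 - 13 = -16)
b(d) = 13/4 + d/4 (b(d) = ¾ - (-10 - d)/4 = ¾ + (5/2 + d/4) = 13/4 + d/4)
o(u, Q) = 11*Q/4 (o(u, Q) = (13/4 + (¼)*(-2))*Q = (13/4 - ½)*Q = 11*Q/4)
o(40, -209) - y(-159, U(-8, 15)) = (11/4)*(-209) - 1*(-16) = -2299/4 + 16 = -2235/4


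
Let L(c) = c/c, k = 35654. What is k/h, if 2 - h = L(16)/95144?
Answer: 3392264176/190287 ≈ 17827.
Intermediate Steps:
L(c) = 1
h = 190287/95144 (h = 2 - 1/95144 = 190287/95144 ≈ 2.0000)
k/h = 35654/(190287/95144) = 35654*(95144/190287) = 3392264176/190287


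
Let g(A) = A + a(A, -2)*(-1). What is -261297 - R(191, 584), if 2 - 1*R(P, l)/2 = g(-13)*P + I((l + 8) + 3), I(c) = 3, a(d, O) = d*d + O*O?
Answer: -332347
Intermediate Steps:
a(d, O) = O**2 + d**2 (a(d, O) = d**2 + O**2 = O**2 + d**2)
g(A) = -4 + A - A**2 (g(A) = A + ((-2)**2 + A**2)*(-1) = A + (4 + A**2)*(-1) = A + (-4 - A**2) = -4 + A - A**2)
R(P, l) = -2 + 372*P (R(P, l) = 4 - 2*((-4 - 13 - 1*(-13)**2)*P + 3) = 4 - 2*((-4 - 13 - 1*169)*P + 3) = 4 - 2*((-4 - 13 - 169)*P + 3) = 4 - 2*(-186*P + 3) = 4 - 2*(3 - 186*P) = 4 + (-6 + 372*P) = -2 + 372*P)
-261297 - R(191, 584) = -261297 - (-2 + 372*191) = -261297 - (-2 + 71052) = -261297 - 1*71050 = -261297 - 71050 = -332347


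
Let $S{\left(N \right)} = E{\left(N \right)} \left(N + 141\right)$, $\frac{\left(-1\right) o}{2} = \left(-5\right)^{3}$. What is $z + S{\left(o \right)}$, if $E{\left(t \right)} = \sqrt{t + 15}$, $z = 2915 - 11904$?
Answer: $-8989 + 391 \sqrt{265} \approx -2624.0$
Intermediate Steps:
$o = 250$ ($o = - 2 \left(-5\right)^{3} = \left(-2\right) \left(-125\right) = 250$)
$z = -8989$
$E{\left(t \right)} = \sqrt{15 + t}$
$S{\left(N \right)} = \sqrt{15 + N} \left(141 + N\right)$ ($S{\left(N \right)} = \sqrt{15 + N} \left(N + 141\right) = \sqrt{15 + N} \left(141 + N\right)$)
$z + S{\left(o \right)} = -8989 + \sqrt{15 + 250} \left(141 + 250\right) = -8989 + \sqrt{265} \cdot 391 = -8989 + 391 \sqrt{265}$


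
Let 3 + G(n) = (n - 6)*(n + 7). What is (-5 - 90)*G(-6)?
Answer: 1425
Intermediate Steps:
G(n) = -3 + (-6 + n)*(7 + n) (G(n) = -3 + (n - 6)*(n + 7) = -3 + (-6 + n)*(7 + n))
(-5 - 90)*G(-6) = (-5 - 90)*(-45 - 6 + (-6)²) = -95*(-45 - 6 + 36) = -95*(-15) = 1425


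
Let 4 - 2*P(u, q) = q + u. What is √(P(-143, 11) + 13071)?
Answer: √13139 ≈ 114.63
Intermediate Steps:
P(u, q) = 2 - q/2 - u/2 (P(u, q) = 2 - (q + u)/2 = 2 + (-q/2 - u/2) = 2 - q/2 - u/2)
√(P(-143, 11) + 13071) = √((2 - ½*11 - ½*(-143)) + 13071) = √((2 - 11/2 + 143/2) + 13071) = √(68 + 13071) = √13139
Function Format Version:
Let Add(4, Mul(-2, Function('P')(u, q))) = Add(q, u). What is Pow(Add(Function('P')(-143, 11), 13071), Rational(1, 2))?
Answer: Pow(13139, Rational(1, 2)) ≈ 114.63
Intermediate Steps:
Function('P')(u, q) = Add(2, Mul(Rational(-1, 2), q), Mul(Rational(-1, 2), u)) (Function('P')(u, q) = Add(2, Mul(Rational(-1, 2), Add(q, u))) = Add(2, Add(Mul(Rational(-1, 2), q), Mul(Rational(-1, 2), u))) = Add(2, Mul(Rational(-1, 2), q), Mul(Rational(-1, 2), u)))
Pow(Add(Function('P')(-143, 11), 13071), Rational(1, 2)) = Pow(Add(Add(2, Mul(Rational(-1, 2), 11), Mul(Rational(-1, 2), -143)), 13071), Rational(1, 2)) = Pow(Add(Add(2, Rational(-11, 2), Rational(143, 2)), 13071), Rational(1, 2)) = Pow(Add(68, 13071), Rational(1, 2)) = Pow(13139, Rational(1, 2))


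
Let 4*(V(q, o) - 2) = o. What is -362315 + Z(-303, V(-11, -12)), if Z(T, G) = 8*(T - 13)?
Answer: -364843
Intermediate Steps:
V(q, o) = 2 + o/4
Z(T, G) = -104 + 8*T (Z(T, G) = 8*(-13 + T) = -104 + 8*T)
-362315 + Z(-303, V(-11, -12)) = -362315 + (-104 + 8*(-303)) = -362315 + (-104 - 2424) = -362315 - 2528 = -364843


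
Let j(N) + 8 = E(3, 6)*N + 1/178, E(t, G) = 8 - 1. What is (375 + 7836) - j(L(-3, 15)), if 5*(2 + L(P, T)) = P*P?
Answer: 7316151/890 ≈ 8220.4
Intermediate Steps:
L(P, T) = -2 + P²/5 (L(P, T) = -2 + (P*P)/5 = -2 + P²/5)
E(t, G) = 7
j(N) = -1423/178 + 7*N (j(N) = -8 + (7*N + 1/178) = -8 + (1/178 + 7*N) = -1423/178 + 7*N)
(375 + 7836) - j(L(-3, 15)) = (375 + 7836) - (-1423/178 + 7*(-2 + (⅕)*(-3)²)) = 8211 - (-1423/178 + 7*(-2 + (⅕)*9)) = 8211 - (-1423/178 + 7*(-2 + 9/5)) = 8211 - (-1423/178 + 7*(-⅕)) = 8211 - (-1423/178 - 7/5) = 8211 - 1*(-8361/890) = 8211 + 8361/890 = 7316151/890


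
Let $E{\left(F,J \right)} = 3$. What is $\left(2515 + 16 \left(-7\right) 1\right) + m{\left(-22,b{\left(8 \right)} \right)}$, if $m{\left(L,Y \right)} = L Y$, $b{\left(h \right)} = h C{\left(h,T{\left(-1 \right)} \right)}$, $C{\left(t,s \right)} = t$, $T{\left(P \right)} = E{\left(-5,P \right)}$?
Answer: $995$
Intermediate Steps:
$T{\left(P \right)} = 3$
$b{\left(h \right)} = h^{2}$ ($b{\left(h \right)} = h h = h^{2}$)
$\left(2515 + 16 \left(-7\right) 1\right) + m{\left(-22,b{\left(8 \right)} \right)} = \left(2515 + 16 \left(-7\right) 1\right) - 22 \cdot 8^{2} = \left(2515 - 112\right) - 1408 = 2403 - 1408 = 995$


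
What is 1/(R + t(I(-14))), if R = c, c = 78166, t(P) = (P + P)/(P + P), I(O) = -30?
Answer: 1/78167 ≈ 1.2793e-5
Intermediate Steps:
t(P) = 1 (t(P) = (2*P)/((2*P)) = (2*P)*(1/(2*P)) = 1)
R = 78166
1/(R + t(I(-14))) = 1/(78166 + 1) = 1/78167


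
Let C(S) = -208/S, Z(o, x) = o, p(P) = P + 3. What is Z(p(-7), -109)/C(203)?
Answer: 203/52 ≈ 3.9038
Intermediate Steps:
p(P) = 3 + P
Z(p(-7), -109)/C(203) = (3 - 7)/((-208/203)) = -4/((-208*1/203)) = -4/(-208/203) = -4*(-203/208) = 203/52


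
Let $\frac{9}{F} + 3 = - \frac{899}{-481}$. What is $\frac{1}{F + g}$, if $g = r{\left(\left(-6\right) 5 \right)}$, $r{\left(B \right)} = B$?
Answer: $- \frac{544}{20649} \approx -0.026345$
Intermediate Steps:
$g = -30$ ($g = \left(-6\right) 5 = -30$)
$F = - \frac{4329}{544}$ ($F = \frac{9}{-3 - \frac{899}{-481}} = \frac{9}{-3 - - \frac{899}{481}} = \frac{9}{-3 + \frac{899}{481}} = \frac{9}{- \frac{544}{481}} = 9 \left(- \frac{481}{544}\right) = - \frac{4329}{544} \approx -7.9577$)
$\frac{1}{F + g} = \frac{1}{- \frac{4329}{544} - 30} = \frac{1}{- \frac{20649}{544}} = - \frac{544}{20649}$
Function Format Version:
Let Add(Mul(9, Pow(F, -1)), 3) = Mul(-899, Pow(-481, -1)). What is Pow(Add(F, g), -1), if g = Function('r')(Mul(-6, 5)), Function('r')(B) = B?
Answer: Rational(-544, 20649) ≈ -0.026345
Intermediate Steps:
g = -30 (g = Mul(-6, 5) = -30)
F = Rational(-4329, 544) (F = Mul(9, Pow(Add(-3, Mul(-899, Pow(-481, -1))), -1)) = Mul(9, Pow(Add(-3, Mul(-899, Rational(-1, 481))), -1)) = Mul(9, Pow(Add(-3, Rational(899, 481)), -1)) = Mul(9, Pow(Rational(-544, 481), -1)) = Mul(9, Rational(-481, 544)) = Rational(-4329, 544) ≈ -7.9577)
Pow(Add(F, g), -1) = Pow(Add(Rational(-4329, 544), -30), -1) = Pow(Rational(-20649, 544), -1) = Rational(-544, 20649)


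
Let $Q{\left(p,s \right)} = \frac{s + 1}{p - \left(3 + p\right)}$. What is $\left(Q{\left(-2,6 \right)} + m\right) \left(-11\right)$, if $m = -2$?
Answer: $\frac{143}{3} \approx 47.667$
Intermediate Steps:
$Q{\left(p,s \right)} = - \frac{1}{3} - \frac{s}{3}$ ($Q{\left(p,s \right)} = \frac{1 + s}{-3} = \left(1 + s\right) \left(- \frac{1}{3}\right) = - \frac{1}{3} - \frac{s}{3}$)
$\left(Q{\left(-2,6 \right)} + m\right) \left(-11\right) = \left(\left(- \frac{1}{3} - 2\right) - 2\right) \left(-11\right) = \left(- \frac{7}{3} - 2\right) \left(-11\right) = \left(- \frac{13}{3}\right) \left(-11\right) = \frac{143}{3}$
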